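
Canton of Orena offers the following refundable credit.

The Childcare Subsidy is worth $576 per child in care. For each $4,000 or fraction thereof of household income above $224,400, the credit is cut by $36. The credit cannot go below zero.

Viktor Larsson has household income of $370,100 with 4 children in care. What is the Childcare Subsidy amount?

Childcare Subsidy: base = 4 × $576 = $2,304. income exceeds $224,400 by $145,700, which is 37 full-or-partial $4,000 increments; reduction = 37 × $36 = $1,332, leaving $972.

$972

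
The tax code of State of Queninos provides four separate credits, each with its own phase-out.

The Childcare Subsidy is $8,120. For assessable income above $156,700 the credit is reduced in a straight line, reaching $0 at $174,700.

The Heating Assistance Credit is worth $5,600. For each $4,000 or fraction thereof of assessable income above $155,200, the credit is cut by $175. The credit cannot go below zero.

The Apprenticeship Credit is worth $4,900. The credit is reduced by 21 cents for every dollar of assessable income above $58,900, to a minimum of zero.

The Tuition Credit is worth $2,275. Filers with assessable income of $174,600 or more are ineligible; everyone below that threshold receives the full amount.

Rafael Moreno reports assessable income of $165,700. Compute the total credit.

$11,410

Childcare Subsidy: $165,700 is $9,000 into a $18,000 phase-out range, leaving 9,000/18,000 of the credit: $8,120 × 9,000/18,000 = $4,060.
Heating Assistance Credit: income exceeds $155,200 by $10,500, which is 3 full-or-partial $4,000 increments; reduction = 3 × $175 = $525, leaving $5,075.
Apprenticeship Credit: 21% of the $106,800 excess over $58,900 is $22,428 ≥ base, so the credit is $0.
Tuition Credit: $165,700 is below the $174,600 cutoff, so the full $2,275 applies.
Total: $4,060 + $5,075 + $0 + $2,275 = $11,410.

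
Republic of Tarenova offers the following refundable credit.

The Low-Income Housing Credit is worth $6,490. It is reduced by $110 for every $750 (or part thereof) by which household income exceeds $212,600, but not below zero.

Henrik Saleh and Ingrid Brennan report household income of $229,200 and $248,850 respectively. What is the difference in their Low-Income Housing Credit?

$2,860

Henrik ($229,200): Low-Income Housing Credit: income exceeds $212,600 by $16,600, which is 23 full-or-partial $750 increments; reduction = 23 × $110 = $2,530, leaving $3,960.
Ingrid ($248,850): Low-Income Housing Credit: income exceeds $212,600 by $36,250, which is 49 full-or-partial $750 increments; reduction = 49 × $110 = $5,390, leaving $1,100.
Difference: |$3,960 − $1,100| = $2,860.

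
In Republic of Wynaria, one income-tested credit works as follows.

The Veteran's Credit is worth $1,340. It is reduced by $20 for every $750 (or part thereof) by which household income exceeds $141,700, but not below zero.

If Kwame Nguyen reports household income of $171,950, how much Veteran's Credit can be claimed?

Veteran's Credit: income exceeds $141,700 by $30,250, which is 41 full-or-partial $750 increments; reduction = 41 × $20 = $820, leaving $520.

$520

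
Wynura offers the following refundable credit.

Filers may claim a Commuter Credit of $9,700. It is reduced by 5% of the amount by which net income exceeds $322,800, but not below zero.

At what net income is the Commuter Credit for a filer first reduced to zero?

The credit falls by 5% of each dollar above $322,800, so it reaches zero when the excess is $9,700 / 5% = $194,000: income = $322,800 + $194,000 = $516,800.

$516,800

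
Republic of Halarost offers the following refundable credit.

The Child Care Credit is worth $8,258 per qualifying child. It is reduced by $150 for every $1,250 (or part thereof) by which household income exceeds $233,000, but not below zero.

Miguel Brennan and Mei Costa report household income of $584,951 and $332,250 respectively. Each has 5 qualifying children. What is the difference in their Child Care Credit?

Miguel ($584,951): Child Care Credit: base = 5 × $8,258 = $41,290. income exceeds $233,000 by $351,951 → 282 increments × $150 = $42,300 ≥ base, so the credit is $0.
Mei ($332,250): Child Care Credit: base = 5 × $8,258 = $41,290. income exceeds $233,000 by $99,250, which is 80 full-or-partial $1,250 increments; reduction = 80 × $150 = $12,000, leaving $29,290.
Difference: |$0 − $29,290| = $29,290.

$29,290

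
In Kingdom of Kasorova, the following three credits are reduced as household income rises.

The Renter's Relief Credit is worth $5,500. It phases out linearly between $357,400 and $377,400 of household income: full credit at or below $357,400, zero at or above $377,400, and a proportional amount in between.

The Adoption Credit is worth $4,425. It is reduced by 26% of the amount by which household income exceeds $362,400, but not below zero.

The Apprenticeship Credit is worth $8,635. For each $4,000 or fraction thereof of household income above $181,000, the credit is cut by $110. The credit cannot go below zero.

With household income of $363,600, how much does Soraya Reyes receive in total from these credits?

Renter's Relief Credit: $363,600 is $6,200 into a $20,000 phase-out range, leaving 13,800/20,000 of the credit: $5,500 × 13,800/20,000 = $3,795.
Adoption Credit: 26% of the $1,200 excess over $362,400 is $312; credit = $4,425 − $312 = $4,113.
Apprenticeship Credit: income exceeds $181,000 by $182,600, which is 46 full-or-partial $4,000 increments; reduction = 46 × $110 = $5,060, leaving $3,575.
Total: $3,795 + $4,113 + $3,575 = $11,483.

$11,483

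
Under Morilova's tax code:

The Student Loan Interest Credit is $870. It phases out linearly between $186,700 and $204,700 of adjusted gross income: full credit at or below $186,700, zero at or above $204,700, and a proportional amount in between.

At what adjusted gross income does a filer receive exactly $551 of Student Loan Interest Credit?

$551 is 551/870 of the full $870, so 319/870 of the $18,000 range has been used: income = $186,700 + $18,000 × 319/870 = $193,300.

$193,300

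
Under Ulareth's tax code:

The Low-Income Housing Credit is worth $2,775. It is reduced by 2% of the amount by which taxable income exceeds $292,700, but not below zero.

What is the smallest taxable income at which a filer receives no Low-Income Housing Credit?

$431,450

The credit falls by 2% of each dollar above $292,700, so it reaches zero when the excess is $2,775 / 2% = $138,750: income = $292,700 + $138,750 = $431,450.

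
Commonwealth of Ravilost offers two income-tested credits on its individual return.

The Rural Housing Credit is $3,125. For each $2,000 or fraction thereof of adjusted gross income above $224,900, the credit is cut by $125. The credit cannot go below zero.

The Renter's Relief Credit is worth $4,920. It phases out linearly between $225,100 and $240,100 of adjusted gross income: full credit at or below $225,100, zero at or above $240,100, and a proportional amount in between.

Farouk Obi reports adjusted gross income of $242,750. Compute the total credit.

$2,000

Rural Housing Credit: income exceeds $224,900 by $17,850, which is 9 full-or-partial $2,000 increments; reduction = 9 × $125 = $1,125, leaving $2,000.
Renter's Relief Credit: $242,750 is at or above $240,100, so the credit is $0.
Total: $2,000 + $0 = $2,000.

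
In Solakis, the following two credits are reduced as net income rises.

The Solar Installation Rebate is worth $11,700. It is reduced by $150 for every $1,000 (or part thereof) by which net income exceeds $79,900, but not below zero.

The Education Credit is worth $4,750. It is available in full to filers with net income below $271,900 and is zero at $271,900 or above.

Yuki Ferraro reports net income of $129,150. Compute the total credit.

Solar Installation Rebate: income exceeds $79,900 by $49,250, which is 50 full-or-partial $1,000 increments; reduction = 50 × $150 = $7,500, leaving $4,200.
Education Credit: $129,150 is below the $271,900 cutoff, so the full $4,750 applies.
Total: $4,200 + $4,750 = $8,950.

$8,950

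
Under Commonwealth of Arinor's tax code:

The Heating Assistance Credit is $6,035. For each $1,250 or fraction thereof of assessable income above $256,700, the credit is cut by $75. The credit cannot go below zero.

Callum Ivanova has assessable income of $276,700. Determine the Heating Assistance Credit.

$4,835

Heating Assistance Credit: income exceeds $256,700 by $20,000, which is 16 full-or-partial $1,250 increments; reduction = 16 × $75 = $1,200, leaving $4,835.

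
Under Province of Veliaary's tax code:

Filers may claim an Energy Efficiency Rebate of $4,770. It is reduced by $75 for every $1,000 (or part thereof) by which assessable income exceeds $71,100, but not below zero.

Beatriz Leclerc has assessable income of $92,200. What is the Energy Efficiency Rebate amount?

Energy Efficiency Rebate: income exceeds $71,100 by $21,100, which is 22 full-or-partial $1,000 increments; reduction = 22 × $75 = $1,650, leaving $3,120.

$3,120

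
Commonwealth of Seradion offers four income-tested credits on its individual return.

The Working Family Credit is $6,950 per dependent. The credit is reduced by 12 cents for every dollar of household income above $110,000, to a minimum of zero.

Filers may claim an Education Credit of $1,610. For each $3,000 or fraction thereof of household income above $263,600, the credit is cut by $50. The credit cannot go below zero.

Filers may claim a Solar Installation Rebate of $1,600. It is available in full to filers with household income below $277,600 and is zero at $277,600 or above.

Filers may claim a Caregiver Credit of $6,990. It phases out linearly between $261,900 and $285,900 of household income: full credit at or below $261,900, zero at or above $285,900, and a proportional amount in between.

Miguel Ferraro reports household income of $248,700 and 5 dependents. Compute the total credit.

Working Family Credit: base = 5 × $6,950 = $34,750. 12% of the $138,700 excess over $110,000 is $16,644; credit = $34,750 − $16,644 = $18,106.
Education Credit: $248,700 is at or below the $263,600 threshold, so the full $1,610 applies.
Solar Installation Rebate: $248,700 is below the $277,600 cutoff, so the full $1,600 applies.
Caregiver Credit: $248,700 is at or below the $261,900 threshold, so the full $6,990 applies.
Total: $18,106 + $1,610 + $1,600 + $6,990 = $28,306.

$28,306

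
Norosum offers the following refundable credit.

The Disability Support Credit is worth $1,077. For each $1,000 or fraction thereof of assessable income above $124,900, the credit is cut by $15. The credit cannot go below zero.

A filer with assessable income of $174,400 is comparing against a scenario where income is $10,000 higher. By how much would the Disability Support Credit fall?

At $174,400 — income exceeds $124,900 by $49,500, which is 50 full-or-partial $1,000 increments; reduction = 50 × $15 = $750, leaving $327.
At $184,400 — income exceeds $124,900 by $59,500, which is 60 full-or-partial $1,000 increments; reduction = 60 × $15 = $900, leaving $177.
Lost: $327 − $177 = $150.

$150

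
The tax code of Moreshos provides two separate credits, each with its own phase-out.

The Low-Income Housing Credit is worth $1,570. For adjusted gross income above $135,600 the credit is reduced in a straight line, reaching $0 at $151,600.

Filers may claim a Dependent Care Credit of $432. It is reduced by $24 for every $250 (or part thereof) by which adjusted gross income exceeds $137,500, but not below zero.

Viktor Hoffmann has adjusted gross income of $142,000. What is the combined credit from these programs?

$942

Low-Income Housing Credit: $142,000 is $6,400 into a $16,000 phase-out range, leaving 9,600/16,000 of the credit: $1,570 × 9,600/16,000 = $942.
Dependent Care Credit: income exceeds $137,500 by $4,500 → 18 increments × $24 = $432 ≥ base, so the credit is $0.
Total: $942 + $0 = $942.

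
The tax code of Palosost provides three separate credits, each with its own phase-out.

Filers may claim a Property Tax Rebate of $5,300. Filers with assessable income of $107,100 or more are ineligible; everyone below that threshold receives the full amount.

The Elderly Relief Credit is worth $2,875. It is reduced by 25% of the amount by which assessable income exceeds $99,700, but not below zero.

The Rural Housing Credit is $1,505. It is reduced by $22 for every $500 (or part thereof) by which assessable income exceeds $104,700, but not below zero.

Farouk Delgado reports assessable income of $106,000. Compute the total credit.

$8,039

Property Tax Rebate: $106,000 is below the $107,100 cutoff, so the full $5,300 applies.
Elderly Relief Credit: 25% of the $6,300 excess over $99,700 is $1,575; credit = $2,875 − $1,575 = $1,300.
Rural Housing Credit: income exceeds $104,700 by $1,300, which is 3 full-or-partial $500 increments; reduction = 3 × $22 = $66, leaving $1,439.
Total: $5,300 + $1,300 + $1,439 = $8,039.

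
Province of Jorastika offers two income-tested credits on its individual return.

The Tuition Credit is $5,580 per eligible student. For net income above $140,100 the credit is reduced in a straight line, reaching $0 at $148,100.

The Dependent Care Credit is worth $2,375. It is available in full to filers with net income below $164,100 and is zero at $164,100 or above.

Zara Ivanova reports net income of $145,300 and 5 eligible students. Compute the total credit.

$12,140

Tuition Credit: base = 5 × $5,580 = $27,900. $145,300 is $5,200 into a $8,000 phase-out range, leaving 2,800/8,000 of the credit: $27,900 × 2,800/8,000 = $9,765.
Dependent Care Credit: $145,300 is below the $164,100 cutoff, so the full $2,375 applies.
Total: $9,765 + $2,375 = $12,140.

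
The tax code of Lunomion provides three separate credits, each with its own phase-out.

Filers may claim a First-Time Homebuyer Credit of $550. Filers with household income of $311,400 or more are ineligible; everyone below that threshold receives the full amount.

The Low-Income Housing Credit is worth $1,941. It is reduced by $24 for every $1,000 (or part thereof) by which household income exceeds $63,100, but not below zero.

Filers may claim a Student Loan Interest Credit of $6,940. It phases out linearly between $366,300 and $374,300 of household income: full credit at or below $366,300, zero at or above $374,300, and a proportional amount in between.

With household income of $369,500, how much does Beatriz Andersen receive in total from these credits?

$4,164

First-Time Homebuyer Credit: $369,500 meets or exceeds the $311,400 cutoff, so the credit is $0.
Low-Income Housing Credit: income exceeds $63,100 by $306,400 → 307 increments × $24 = $7,368 ≥ base, so the credit is $0.
Student Loan Interest Credit: $369,500 is $3,200 into a $8,000 phase-out range, leaving 4,800/8,000 of the credit: $6,940 × 4,800/8,000 = $4,164.
Total: $0 + $0 + $4,164 = $4,164.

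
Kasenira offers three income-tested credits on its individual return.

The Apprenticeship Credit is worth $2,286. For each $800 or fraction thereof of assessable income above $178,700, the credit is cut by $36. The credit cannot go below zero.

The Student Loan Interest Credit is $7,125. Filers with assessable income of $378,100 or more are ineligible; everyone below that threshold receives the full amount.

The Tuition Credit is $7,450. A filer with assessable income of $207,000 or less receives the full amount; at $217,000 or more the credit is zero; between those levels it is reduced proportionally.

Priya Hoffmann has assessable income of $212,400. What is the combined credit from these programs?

Apprenticeship Credit: income exceeds $178,700 by $33,700, which is 43 full-or-partial $800 increments; reduction = 43 × $36 = $1,548, leaving $738.
Student Loan Interest Credit: $212,400 is below the $378,100 cutoff, so the full $7,125 applies.
Tuition Credit: $212,400 is $5,400 into a $10,000 phase-out range, leaving 4,600/10,000 of the credit: $7,450 × 4,600/10,000 = $3,427.
Total: $738 + $7,125 + $3,427 = $11,290.

$11,290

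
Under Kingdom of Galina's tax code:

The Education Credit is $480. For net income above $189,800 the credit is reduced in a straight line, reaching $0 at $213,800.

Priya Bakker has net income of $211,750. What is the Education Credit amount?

Education Credit: $211,750 is $21,950 into a $24,000 phase-out range, leaving 2,050/24,000 of the credit: $480 × 2,050/24,000 = $41.

$41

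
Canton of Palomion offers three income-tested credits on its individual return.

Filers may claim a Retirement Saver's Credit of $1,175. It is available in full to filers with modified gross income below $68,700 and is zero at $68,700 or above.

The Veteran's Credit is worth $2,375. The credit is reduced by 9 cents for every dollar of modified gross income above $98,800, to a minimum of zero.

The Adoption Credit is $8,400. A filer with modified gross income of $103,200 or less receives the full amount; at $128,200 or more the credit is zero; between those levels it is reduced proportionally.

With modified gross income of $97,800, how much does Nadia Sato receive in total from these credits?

$10,775

Retirement Saver's Credit: $97,800 meets or exceeds the $68,700 cutoff, so the credit is $0.
Veteran's Credit: $97,800 is at or below the $98,800 threshold, so the full $2,375 applies.
Adoption Credit: $97,800 is at or below the $103,200 threshold, so the full $8,400 applies.
Total: $0 + $2,375 + $8,400 = $10,775.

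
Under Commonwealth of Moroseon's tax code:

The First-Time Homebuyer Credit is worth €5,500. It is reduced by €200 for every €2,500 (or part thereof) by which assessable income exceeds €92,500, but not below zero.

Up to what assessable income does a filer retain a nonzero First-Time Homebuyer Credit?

€160,000

After 27 increments the reduction is 27 × €200 = €5,400, leaving €100; one more increment wipes it out. Increment 27 ends at excess 27 × €2,500 = €67,500, so the highest qualifying income is €92,500 + €67,500 = €160,000.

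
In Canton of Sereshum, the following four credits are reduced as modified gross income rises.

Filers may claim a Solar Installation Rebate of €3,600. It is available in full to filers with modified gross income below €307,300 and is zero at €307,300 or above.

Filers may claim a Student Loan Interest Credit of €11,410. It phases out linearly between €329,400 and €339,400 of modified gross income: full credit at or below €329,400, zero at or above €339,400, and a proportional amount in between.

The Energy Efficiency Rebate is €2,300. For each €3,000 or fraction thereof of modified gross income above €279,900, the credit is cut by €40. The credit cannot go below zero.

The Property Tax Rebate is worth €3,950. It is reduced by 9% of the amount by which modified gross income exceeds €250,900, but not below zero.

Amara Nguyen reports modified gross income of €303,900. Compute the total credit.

Solar Installation Rebate: €303,900 is below the €307,300 cutoff, so the full €3,600 applies.
Student Loan Interest Credit: €303,900 is at or below the €329,400 threshold, so the full €11,410 applies.
Energy Efficiency Rebate: income exceeds €279,900 by €24,000, which is 8 full-or-partial €3,000 increments; reduction = 8 × €40 = €320, leaving €1,980.
Property Tax Rebate: 9% of the €53,000 excess over €250,900 is €4,770 ≥ base, so the credit is €0.
Total: €3,600 + €11,410 + €1,980 + €0 = €16,990.

€16,990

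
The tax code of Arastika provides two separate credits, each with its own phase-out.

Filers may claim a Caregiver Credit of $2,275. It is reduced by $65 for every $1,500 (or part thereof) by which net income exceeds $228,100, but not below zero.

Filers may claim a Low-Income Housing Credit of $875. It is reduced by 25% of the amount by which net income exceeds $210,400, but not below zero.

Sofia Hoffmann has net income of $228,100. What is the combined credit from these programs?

Caregiver Credit: $228,100 is at or below the $228,100 threshold, so the full $2,275 applies.
Low-Income Housing Credit: 25% of the $17,700 excess over $210,400 is $4,425 ≥ base, so the credit is $0.
Total: $2,275 + $0 = $2,275.

$2,275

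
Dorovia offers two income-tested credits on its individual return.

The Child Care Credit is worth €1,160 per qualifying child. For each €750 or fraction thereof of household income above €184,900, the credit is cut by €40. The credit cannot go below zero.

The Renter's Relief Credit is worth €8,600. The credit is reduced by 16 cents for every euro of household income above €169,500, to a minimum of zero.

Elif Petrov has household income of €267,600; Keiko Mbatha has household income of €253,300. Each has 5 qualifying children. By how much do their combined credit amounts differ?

Elif (€267,600): Child Care Credit: base = 5 × €1,160 = €5,800. income exceeds €184,900 by €82,700, which is 111 full-or-partial €750 increments; reduction = 111 × €40 = €4,440, leaving €1,360. Renter's Relief Credit: 16% of the €98,100 excess over €169,500 is €15,696 ≥ base, so the credit is €0. total €1,360 + €0 = €1,360
Keiko (€253,300): Child Care Credit: base = 5 × €1,160 = €5,800. income exceeds €184,900 by €68,400, which is 92 full-or-partial €750 increments; reduction = 92 × €40 = €3,680, leaving €2,120. Renter's Relief Credit: 16% of the €83,800 excess over €169,500 is €13,408 ≥ base, so the credit is €0. total €2,120 + €0 = €2,120
Difference: |€1,360 − €2,120| = €760.

€760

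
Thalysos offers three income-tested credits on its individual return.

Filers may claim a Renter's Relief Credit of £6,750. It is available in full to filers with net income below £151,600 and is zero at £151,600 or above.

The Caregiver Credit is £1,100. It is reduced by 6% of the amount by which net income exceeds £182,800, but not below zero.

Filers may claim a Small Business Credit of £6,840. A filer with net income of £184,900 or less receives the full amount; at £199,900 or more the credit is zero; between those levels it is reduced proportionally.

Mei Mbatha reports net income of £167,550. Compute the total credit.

£7,940

Renter's Relief Credit: £167,550 meets or exceeds the £151,600 cutoff, so the credit is £0.
Caregiver Credit: £167,550 is at or below the £182,800 threshold, so the full £1,100 applies.
Small Business Credit: £167,550 is at or below the £184,900 threshold, so the full £6,840 applies.
Total: £0 + £1,100 + £6,840 = £7,940.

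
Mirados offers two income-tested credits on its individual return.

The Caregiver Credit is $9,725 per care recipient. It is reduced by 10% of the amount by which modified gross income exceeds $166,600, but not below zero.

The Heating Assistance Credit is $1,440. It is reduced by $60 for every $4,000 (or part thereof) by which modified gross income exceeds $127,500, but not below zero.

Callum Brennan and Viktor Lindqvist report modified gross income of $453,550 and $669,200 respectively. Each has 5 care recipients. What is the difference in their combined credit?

$19,930

Callum ($453,550): Caregiver Credit: base = 5 × $9,725 = $48,625. 10% of the $286,950 excess over $166,600 is $28,695; credit = $48,625 − $28,695 = $19,930. Heating Assistance Credit: income exceeds $127,500 by $326,050 → 82 increments × $60 = $4,920 ≥ base, so the credit is $0. total $19,930 + $0 = $19,930
Viktor ($669,200): Caregiver Credit: base = 5 × $9,725 = $48,625. 10% of the $502,600 excess over $166,600 is $50,260 ≥ base, so the credit is $0. Heating Assistance Credit: income exceeds $127,500 by $541,700 → 136 increments × $60 = $8,160 ≥ base, so the credit is $0. total $0 + $0 = $0
Difference: |$19,930 − $0| = $19,930.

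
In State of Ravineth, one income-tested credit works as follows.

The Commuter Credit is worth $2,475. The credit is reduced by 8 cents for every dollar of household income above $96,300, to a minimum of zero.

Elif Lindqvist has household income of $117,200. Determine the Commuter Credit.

Commuter Credit: 8% of the $20,900 excess over $96,300 is $1,672; credit = $2,475 − $1,672 = $803.

$803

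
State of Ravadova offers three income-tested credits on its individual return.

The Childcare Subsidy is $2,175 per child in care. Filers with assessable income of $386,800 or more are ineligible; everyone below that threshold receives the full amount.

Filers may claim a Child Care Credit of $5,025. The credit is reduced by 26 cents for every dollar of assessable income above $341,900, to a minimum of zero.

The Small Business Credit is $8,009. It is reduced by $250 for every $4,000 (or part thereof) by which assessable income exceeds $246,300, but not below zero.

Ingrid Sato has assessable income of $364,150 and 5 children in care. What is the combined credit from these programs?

Childcare Subsidy: base = 5 × $2,175 = $10,875. $364,150 is below the $386,800 cutoff, so the full $10,875 applies.
Child Care Credit: 26% of the $22,250 excess over $341,900 is $5,785 ≥ base, so the credit is $0.
Small Business Credit: income exceeds $246,300 by $117,850, which is 30 full-or-partial $4,000 increments; reduction = 30 × $250 = $7,500, leaving $509.
Total: $10,875 + $0 + $509 = $11,384.

$11,384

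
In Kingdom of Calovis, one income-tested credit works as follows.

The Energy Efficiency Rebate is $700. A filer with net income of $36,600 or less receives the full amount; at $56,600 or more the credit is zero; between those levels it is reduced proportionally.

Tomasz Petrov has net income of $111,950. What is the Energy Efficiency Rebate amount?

$0

Energy Efficiency Rebate: $111,950 is at or above $56,600, so the credit is $0.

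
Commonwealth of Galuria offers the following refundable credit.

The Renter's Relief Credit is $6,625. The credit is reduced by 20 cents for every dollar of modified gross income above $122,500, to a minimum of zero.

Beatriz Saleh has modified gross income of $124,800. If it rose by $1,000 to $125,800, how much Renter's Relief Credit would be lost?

At $124,800 — 20% of the $2,300 excess over $122,500 is $460; credit = $6,625 − $460 = $6,165.
At $125,800 — 20% of the $3,300 excess over $122,500 is $660; credit = $6,625 − $660 = $5,965.
Lost: $6,165 − $5,965 = $200.

$200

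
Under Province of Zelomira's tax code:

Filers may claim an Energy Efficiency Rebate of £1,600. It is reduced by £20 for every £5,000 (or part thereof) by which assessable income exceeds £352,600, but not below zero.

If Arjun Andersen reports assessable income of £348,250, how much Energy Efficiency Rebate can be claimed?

Energy Efficiency Rebate: £348,250 is at or below the £352,600 threshold, so the full £1,600 applies.

£1,600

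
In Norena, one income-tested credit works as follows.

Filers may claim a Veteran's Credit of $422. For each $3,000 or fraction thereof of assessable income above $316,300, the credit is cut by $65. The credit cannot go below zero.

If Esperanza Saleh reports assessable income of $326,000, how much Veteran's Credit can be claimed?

$162

Veteran's Credit: income exceeds $316,300 by $9,700, which is 4 full-or-partial $3,000 increments; reduction = 4 × $65 = $260, leaving $162.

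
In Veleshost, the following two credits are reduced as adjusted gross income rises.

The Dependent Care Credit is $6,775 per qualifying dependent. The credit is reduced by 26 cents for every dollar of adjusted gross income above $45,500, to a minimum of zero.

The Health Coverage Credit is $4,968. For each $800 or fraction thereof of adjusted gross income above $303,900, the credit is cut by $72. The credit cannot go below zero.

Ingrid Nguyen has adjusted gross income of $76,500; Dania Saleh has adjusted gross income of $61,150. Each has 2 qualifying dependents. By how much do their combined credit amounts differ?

Ingrid ($76,500): Dependent Care Credit: base = 2 × $6,775 = $13,550. 26% of the $31,000 excess over $45,500 is $8,060; credit = $13,550 − $8,060 = $5,490. Health Coverage Credit: $76,500 is at or below the $303,900 threshold, so the full $4,968 applies. total $5,490 + $4,968 = $10,458
Dania ($61,150): Dependent Care Credit: base = 2 × $6,775 = $13,550. 26% of the $15,650 excess over $45,500 is $4,069; credit = $13,550 − $4,069 = $9,481. Health Coverage Credit: $61,150 is at or below the $303,900 threshold, so the full $4,968 applies. total $9,481 + $4,968 = $14,449
Difference: |$10,458 − $14,449| = $3,991.

$3,991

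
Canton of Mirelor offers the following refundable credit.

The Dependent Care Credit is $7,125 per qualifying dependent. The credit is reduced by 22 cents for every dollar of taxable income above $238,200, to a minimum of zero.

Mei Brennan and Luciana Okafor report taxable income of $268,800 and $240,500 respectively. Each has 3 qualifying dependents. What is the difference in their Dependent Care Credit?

Mei ($268,800): Dependent Care Credit: base = 3 × $7,125 = $21,375. 22% of the $30,600 excess over $238,200 is $6,732; credit = $21,375 − $6,732 = $14,643.
Luciana ($240,500): Dependent Care Credit: base = 3 × $7,125 = $21,375. 22% of the $2,300 excess over $238,200 is $506; credit = $21,375 − $506 = $20,869.
Difference: |$14,643 − $20,869| = $6,226.

$6,226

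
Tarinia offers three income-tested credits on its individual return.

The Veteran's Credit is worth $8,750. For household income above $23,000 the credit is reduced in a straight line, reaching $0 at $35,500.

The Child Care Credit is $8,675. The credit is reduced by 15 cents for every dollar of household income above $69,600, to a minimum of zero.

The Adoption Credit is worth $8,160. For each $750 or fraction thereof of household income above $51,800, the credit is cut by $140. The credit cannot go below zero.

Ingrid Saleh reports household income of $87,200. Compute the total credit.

$7,475

Veteran's Credit: $87,200 is at or above $35,500, so the credit is $0.
Child Care Credit: 15% of the $17,600 excess over $69,600 is $2,640; credit = $8,675 − $2,640 = $6,035.
Adoption Credit: income exceeds $51,800 by $35,400, which is 48 full-or-partial $750 increments; reduction = 48 × $140 = $6,720, leaving $1,440.
Total: $0 + $6,035 + $1,440 = $7,475.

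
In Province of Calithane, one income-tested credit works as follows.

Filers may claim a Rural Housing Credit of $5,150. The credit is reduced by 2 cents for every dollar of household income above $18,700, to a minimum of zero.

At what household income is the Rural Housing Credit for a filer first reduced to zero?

The credit falls by 2% of each dollar above $18,700, so it reaches zero when the excess is $5,150 / 2% = $257,500: income = $18,700 + $257,500 = $276,200.

$276,200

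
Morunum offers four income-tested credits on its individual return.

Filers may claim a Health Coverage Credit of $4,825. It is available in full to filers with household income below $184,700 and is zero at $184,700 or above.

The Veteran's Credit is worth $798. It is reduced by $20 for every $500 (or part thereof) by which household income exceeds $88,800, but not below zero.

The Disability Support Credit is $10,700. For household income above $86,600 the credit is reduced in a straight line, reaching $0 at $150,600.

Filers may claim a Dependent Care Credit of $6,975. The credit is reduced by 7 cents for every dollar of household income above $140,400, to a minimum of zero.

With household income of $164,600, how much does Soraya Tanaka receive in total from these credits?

Health Coverage Credit: $164,600 is below the $184,700 cutoff, so the full $4,825 applies.
Veteran's Credit: income exceeds $88,800 by $75,800 → 152 increments × $20 = $3,040 ≥ base, so the credit is $0.
Disability Support Credit: $164,600 is at or above $150,600, so the credit is $0.
Dependent Care Credit: 7% of the $24,200 excess over $140,400 is $1,694; credit = $6,975 − $1,694 = $5,281.
Total: $4,825 + $0 + $0 + $5,281 = $10,106.

$10,106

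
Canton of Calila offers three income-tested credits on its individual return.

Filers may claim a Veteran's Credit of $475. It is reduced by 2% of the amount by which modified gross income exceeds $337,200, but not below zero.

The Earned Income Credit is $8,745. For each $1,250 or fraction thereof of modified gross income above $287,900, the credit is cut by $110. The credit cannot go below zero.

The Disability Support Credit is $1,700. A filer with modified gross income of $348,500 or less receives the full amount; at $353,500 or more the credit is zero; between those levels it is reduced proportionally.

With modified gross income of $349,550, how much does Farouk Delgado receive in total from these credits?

Veteran's Credit: 2% of the $12,350 excess over $337,200 is $247; credit = $475 − $247 = $228.
Earned Income Credit: income exceeds $287,900 by $61,650, which is 50 full-or-partial $1,250 increments; reduction = 50 × $110 = $5,500, leaving $3,245.
Disability Support Credit: $349,550 is $1,050 into a $5,000 phase-out range, leaving 3,950/5,000 of the credit: $1,700 × 3,950/5,000 = $1,343.
Total: $228 + $3,245 + $1,343 = $4,816.

$4,816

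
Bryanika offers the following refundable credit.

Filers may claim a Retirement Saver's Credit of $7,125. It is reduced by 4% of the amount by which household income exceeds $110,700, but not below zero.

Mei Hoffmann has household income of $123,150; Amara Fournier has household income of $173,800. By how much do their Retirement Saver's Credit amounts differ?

Mei ($123,150): Retirement Saver's Credit: 4% of the $12,450 excess over $110,700 is $498; credit = $7,125 − $498 = $6,627.
Amara ($173,800): Retirement Saver's Credit: 4% of the $63,100 excess over $110,700 is $2,524; credit = $7,125 − $2,524 = $4,601.
Difference: |$6,627 − $4,601| = $2,026.

$2,026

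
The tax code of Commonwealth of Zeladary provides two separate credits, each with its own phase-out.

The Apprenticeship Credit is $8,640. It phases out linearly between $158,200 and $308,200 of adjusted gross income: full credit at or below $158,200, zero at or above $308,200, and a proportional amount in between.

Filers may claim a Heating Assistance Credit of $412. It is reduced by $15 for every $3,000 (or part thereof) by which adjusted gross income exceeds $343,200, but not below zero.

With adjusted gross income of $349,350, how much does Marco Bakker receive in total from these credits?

Apprenticeship Credit: $349,350 is at or above $308,200, so the credit is $0.
Heating Assistance Credit: income exceeds $343,200 by $6,150, which is 3 full-or-partial $3,000 increments; reduction = 3 × $15 = $45, leaving $367.
Total: $0 + $367 = $367.

$367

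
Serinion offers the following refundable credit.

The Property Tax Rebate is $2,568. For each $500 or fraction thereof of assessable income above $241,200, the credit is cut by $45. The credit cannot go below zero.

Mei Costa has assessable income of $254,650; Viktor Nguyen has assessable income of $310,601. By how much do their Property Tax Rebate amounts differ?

$1,353

Mei ($254,650): Property Tax Rebate: income exceeds $241,200 by $13,450, which is 27 full-or-partial $500 increments; reduction = 27 × $45 = $1,215, leaving $1,353.
Viktor ($310,601): Property Tax Rebate: income exceeds $241,200 by $69,401 → 139 increments × $45 = $6,255 ≥ base, so the credit is $0.
Difference: |$1,353 − $0| = $1,353.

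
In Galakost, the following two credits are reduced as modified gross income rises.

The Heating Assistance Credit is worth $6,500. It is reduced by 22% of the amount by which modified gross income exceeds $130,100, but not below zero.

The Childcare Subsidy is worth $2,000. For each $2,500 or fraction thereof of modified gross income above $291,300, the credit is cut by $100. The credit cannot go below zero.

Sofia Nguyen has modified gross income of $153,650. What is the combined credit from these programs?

Heating Assistance Credit: 22% of the $23,550 excess over $130,100 is $5,181; credit = $6,500 − $5,181 = $1,319.
Childcare Subsidy: $153,650 is at or below the $291,300 threshold, so the full $2,000 applies.
Total: $1,319 + $2,000 = $3,319.

$3,319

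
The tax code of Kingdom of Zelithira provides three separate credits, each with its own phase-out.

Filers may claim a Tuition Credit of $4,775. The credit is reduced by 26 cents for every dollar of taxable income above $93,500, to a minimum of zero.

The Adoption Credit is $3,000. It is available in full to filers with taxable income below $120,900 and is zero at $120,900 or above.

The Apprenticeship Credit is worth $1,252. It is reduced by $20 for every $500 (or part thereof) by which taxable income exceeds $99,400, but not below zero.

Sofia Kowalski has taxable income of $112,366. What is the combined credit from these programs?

Tuition Credit: 26% of the $18,866 excess over $93,500 is $4,905.16 ≥ base, so the credit is $0.
Adoption Credit: $112,366 is below the $120,900 cutoff, so the full $3,000 applies.
Apprenticeship Credit: income exceeds $99,400 by $12,966, which is 26 full-or-partial $500 increments; reduction = 26 × $20 = $520, leaving $732.
Total: $0 + $3,000 + $732 = $3,732.

$3,732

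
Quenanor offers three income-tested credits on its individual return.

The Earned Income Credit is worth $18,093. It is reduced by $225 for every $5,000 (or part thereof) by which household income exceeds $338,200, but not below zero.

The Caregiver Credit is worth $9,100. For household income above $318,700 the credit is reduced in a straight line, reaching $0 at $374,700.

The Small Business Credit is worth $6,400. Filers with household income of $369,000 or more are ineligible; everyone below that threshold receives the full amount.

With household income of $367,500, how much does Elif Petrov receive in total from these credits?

$24,313

Earned Income Credit: income exceeds $338,200 by $29,300, which is 6 full-or-partial $5,000 increments; reduction = 6 × $225 = $1,350, leaving $16,743.
Caregiver Credit: $367,500 is $48,800 into a $56,000 phase-out range, leaving 7,200/56,000 of the credit: $9,100 × 7,200/56,000 = $1,170.
Small Business Credit: $367,500 is below the $369,000 cutoff, so the full $6,400 applies.
Total: $16,743 + $1,170 + $6,400 = $24,313.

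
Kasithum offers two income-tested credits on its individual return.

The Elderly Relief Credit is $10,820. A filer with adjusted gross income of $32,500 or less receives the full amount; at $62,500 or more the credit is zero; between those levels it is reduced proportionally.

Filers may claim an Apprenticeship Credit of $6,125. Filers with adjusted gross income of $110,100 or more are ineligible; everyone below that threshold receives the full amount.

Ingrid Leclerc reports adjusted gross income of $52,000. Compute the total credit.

Elderly Relief Credit: $52,000 is $19,500 into a $30,000 phase-out range, leaving 10,500/30,000 of the credit: $10,820 × 10,500/30,000 = $3,787.
Apprenticeship Credit: $52,000 is below the $110,100 cutoff, so the full $6,125 applies.
Total: $3,787 + $6,125 = $9,912.

$9,912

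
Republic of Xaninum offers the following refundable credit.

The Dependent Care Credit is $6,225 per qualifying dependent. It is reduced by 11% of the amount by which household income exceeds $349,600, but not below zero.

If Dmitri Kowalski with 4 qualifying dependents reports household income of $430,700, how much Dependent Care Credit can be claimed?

$15,979

Dependent Care Credit: base = 4 × $6,225 = $24,900. 11% of the $81,100 excess over $349,600 is $8,921; credit = $24,900 − $8,921 = $15,979.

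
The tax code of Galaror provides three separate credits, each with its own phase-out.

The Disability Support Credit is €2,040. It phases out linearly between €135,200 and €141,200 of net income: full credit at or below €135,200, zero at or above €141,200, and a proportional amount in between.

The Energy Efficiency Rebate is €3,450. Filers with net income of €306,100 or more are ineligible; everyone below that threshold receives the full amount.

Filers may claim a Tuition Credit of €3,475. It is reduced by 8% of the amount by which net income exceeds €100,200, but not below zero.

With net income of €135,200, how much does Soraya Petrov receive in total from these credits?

€6,165

Disability Support Credit: €135,200 is at or below the €135,200 threshold, so the full €2,040 applies.
Energy Efficiency Rebate: €135,200 is below the €306,100 cutoff, so the full €3,450 applies.
Tuition Credit: 8% of the €35,000 excess over €100,200 is €2,800; credit = €3,475 − €2,800 = €675.
Total: €2,040 + €3,450 + €675 = €6,165.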